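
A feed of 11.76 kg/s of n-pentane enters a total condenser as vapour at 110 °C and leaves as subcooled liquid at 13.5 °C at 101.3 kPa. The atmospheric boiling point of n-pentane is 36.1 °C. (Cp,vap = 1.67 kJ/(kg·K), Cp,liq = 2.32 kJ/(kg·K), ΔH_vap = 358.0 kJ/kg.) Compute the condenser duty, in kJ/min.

Q_c = 377000 kJ/min

vapour 110→36.1 °C: -123.41 kJ/kg
condensation at 36.1 °C: -358 kJ/kg
liquid 36.1→13.5 °C: -52.432 kJ/kg
Δh = -123.41 + -358 + -52.432 = -533.85 kJ/kg
Q = ṁ·Δh = 11.76 kg/s × -533.85 kJ/kg = -6278 kJ/s
|Q| = 6278 kW = 376680 kJ/min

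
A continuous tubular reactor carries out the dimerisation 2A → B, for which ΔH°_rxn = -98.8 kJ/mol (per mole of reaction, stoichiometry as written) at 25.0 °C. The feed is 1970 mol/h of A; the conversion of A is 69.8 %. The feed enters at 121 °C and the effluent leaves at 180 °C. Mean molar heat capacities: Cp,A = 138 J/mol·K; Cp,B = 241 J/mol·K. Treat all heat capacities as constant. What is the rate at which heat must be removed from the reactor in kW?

Extent of reaction ξ = 0.698 × 1970 / 2 = 687.53 mol/h
Reaction term: ξ·ΔH°_rxn = 687.53 × -98.8 = -67928 kJ/h
Sensible, feed 121→25 °C: -26099 kJ/h
Outlet flows (mol/h): A 594.94, B 687.53
Sensible, products 25→180 °C: 38408 kJ/h
Q = ΔH = -55618 kJ/h = -15.449 kW
Heat removed = 15.449 kW

Q_out = 15.4 kW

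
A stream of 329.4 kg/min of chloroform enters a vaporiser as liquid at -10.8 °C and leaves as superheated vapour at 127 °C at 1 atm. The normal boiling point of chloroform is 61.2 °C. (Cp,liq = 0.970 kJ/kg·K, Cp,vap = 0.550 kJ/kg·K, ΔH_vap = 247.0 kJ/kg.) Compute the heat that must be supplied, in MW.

liquid -10.8→61.2 °C: 69.84 kJ/kg
vaporisation at 61.2 °C: 247 kJ/kg
vapour 61.2→127 °C: 36.19 kJ/kg
Δh = 69.84 + 247 + 36.19 = 353.03 kJ/kg
Q = ṁ·Δh = 329.4 kg/min × 353.03 kJ/kg = 116290 kJ/min
|Q| = 1938.1 kW = 1.9381 MW

Q = 1.94 MW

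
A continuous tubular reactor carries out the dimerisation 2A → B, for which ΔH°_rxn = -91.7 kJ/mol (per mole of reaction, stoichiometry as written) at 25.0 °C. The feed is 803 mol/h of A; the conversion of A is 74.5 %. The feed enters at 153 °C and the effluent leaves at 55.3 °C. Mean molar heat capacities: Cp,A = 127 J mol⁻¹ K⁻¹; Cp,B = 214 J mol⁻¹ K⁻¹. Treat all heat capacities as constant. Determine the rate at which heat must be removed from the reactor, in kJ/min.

Q_out = 629 kJ/min

Extent of reaction ξ = 0.745 × 803 / 2 = 299.12 mol/h
Reaction term: ξ·ΔH°_rxn = 299.12 × -91.7 = -27429 kJ/h
Sensible, feed 153→25 °C: -13054 kJ/h
Outlet flows (mol/h): A 204.76, B 299.12
Sensible, products 25→55.3 °C: 2727.5 kJ/h
Q = ΔH = -37755 kJ/h = -10.488 kW
Heat removed = 629.25 kJ/min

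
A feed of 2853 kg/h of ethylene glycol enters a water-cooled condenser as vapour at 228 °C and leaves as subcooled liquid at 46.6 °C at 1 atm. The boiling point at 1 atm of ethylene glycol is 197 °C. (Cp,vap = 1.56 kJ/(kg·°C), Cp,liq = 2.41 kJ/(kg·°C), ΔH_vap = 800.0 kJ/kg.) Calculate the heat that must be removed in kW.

Q_c = 960 kW

vapour 228→197 °C: -48.36 kJ/kg
condensation at 197 °C: -800 kJ/kg
liquid 197→46.6 °C: -362.46 kJ/kg
Δh = -48.36 + -800 + -362.46 = -1210.8 kJ/kg
Q = ṁ·Δh = 2853 kg/h × -1210.8 kJ/kg = -3.4545e+06 kJ/h
|Q| = 959.58 kW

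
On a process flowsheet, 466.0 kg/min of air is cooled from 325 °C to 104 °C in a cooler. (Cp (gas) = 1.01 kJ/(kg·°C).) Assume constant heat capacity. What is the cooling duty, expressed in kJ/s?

Q_c = 1730 kJ/s

Q = ṁ·Cp·ΔT = 466.0 × 1.01 × (104 − 325) = -104020 kJ/min
Converting: 104020 / 60 s = 1733.6 kW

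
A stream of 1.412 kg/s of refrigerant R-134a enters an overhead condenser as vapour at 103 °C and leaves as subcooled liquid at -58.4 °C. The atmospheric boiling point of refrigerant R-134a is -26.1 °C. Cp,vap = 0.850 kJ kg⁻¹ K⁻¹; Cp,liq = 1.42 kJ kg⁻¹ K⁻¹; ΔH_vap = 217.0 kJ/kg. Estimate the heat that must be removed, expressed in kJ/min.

Q_c = 31600 kJ/min

vapour 103→-26.1 °C: -109.73 kJ/kg
condensation at -26.1 °C: -217 kJ/kg
liquid -26.1→-58.4 °C: -45.866 kJ/kg
Δh = -109.73 + -217 + -45.866 = -372.6 kJ/kg
Q = ṁ·Δh = 1.412 kg/s × -372.6 kJ/kg = -526.11 kJ/s
|Q| = 526.11 kW = 31567 kJ/min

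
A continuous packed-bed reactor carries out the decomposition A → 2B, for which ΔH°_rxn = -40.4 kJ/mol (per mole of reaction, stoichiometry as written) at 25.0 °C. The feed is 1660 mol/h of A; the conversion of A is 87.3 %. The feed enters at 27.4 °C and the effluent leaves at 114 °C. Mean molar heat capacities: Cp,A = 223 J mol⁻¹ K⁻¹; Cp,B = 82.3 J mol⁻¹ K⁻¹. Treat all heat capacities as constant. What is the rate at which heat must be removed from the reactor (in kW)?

Q_out = 9.45 kW

Extent of reaction ξ = 0.873 × 1660 = 1449.2 mol/h
Reaction term: ξ·ΔH°_rxn = 1449.2 × -40.4 = -58547 kJ/h
Sensible, feed 27.4→25 °C: -888.43 kJ/h
Outlet flows (mol/h): A 210.82, B 2898.4
Sensible, products 25→114 °C: 25414 kJ/h
Q = ΔH = -34022 kJ/h = -9.4504 kW
Heat removed = 9.4504 kW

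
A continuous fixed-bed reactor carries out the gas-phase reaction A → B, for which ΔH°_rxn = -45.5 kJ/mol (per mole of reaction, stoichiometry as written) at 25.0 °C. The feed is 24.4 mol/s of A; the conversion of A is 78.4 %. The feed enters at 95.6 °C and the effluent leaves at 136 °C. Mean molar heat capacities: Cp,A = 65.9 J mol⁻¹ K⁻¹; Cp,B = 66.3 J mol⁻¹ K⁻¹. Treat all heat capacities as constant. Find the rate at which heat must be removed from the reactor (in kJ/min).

Extent of reaction ξ = 0.784 × 24.4 = 19.13 mol/s
Reaction term: ξ·ΔH°_rxn = 19.13 × -45.5 = -870.4 kJ/s
Sensible, feed 95.6→25 °C: -113.52 kJ/s
Outlet flows (mol/s): A 5.2704, B 19.13
Sensible, products 25→136 °C: 179.33 kJ/s
Q = ΔH = -804.59 kJ/s = -804.59 kW
Heat removed = 48275 kJ/min

Q_out = 48300 kJ/min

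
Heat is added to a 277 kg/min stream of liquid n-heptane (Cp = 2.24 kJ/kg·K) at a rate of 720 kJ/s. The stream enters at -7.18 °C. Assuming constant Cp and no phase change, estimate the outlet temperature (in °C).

T_out = 62.4 °C

Q = 720 kJ/s = 43200 kJ/min
ΔT = Q/(ṁ·Cp) = 43200/(277×2.24) = 69.624 K
T_out = -7.18 + 69.624 = 62.444 °C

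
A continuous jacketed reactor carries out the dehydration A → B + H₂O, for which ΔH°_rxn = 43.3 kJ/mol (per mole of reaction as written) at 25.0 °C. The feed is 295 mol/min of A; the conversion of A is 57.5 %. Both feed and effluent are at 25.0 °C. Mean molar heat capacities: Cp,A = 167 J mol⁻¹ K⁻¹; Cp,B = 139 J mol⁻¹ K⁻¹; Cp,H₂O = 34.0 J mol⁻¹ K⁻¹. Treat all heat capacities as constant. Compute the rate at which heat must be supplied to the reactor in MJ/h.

Q_in = 441 MJ/h

Extent of reaction ξ = 0.575 × 295 = 169.62 mol/min
Reaction term: ξ·ΔH°_rxn = 169.62 × 43.3 = 7344.8 kJ/min
Q = ΔH = 7344.8 kJ/min = 122.41 kW
Heat supplied = 440.69 MJ/h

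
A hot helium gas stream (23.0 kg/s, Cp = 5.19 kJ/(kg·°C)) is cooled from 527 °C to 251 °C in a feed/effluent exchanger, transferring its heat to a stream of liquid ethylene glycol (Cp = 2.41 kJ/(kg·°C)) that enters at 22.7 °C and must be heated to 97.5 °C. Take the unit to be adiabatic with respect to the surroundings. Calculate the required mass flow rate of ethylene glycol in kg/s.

Heat released by hot stream: Q = 23.0 × 5.19 × (527 − 251) = 32946 kJ/s
Energy balance on cold side (adiabatic exchanger): Q = ṁ_c·Cp_c·(T_c,out − T_c,in)
ṁ_c = 32946 / [2.41 × (97.5 − 22.7)] = 182.76 kg/s

ṁ_c = 183 kg/s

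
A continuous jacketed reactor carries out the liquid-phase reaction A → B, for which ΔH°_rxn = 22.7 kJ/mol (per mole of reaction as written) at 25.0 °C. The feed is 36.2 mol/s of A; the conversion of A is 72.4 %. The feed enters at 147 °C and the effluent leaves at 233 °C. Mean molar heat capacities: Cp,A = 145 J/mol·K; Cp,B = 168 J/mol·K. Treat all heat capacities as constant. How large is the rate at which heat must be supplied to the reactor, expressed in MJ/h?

Extent of reaction ξ = 0.724 × 36.2 = 26.209 mol/s
Reaction term: ξ·ΔH°_rxn = 26.209 × 22.7 = 594.94 kJ/s
Sensible, feed 147→25 °C: -640.38 kJ/s
Outlet flows (mol/s): A 9.9912, B 26.209
Sensible, products 25→233 °C: 1217.2 kJ/s
Q = ΔH = 1171.7 kJ/s = 1171.7 kW
Heat supplied = 4218.3 MJ/h

Q_in = 4220 MJ/h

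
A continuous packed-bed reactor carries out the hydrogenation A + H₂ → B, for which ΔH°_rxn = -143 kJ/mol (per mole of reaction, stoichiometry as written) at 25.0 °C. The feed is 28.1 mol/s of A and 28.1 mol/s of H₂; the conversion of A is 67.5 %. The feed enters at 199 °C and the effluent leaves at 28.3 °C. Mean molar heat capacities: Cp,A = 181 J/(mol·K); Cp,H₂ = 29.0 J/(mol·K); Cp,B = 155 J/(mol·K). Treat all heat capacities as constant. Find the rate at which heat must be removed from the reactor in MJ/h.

Extent of reaction ξ = 0.675 × 28.1 = 18.968 mol/s
Reaction term: ξ·ΔH°_rxn = 18.968 × -143 = -2712.4 kJ/s
Sensible, feed 199→25 °C: -1026.8 kJ/s
Outlet flows (mol/s): A 9.1325, H₂ 9.1325, B 18.968
Sensible, products 25→28.3 °C: 16.031 kJ/s
Q = ΔH = -3723.1 kJ/s = -3723.1 kW
Heat removed = 13403 MJ/h

Q_out = 13400 MJ/h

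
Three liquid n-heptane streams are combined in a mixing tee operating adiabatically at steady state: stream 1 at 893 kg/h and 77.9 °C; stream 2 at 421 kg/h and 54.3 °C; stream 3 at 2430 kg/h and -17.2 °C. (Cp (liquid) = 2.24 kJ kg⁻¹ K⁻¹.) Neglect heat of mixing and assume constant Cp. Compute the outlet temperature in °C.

T_out = 13.5 °C

Adiabatic, steady state ⇒ Σ ṁᵢCp,ᵢ(T_out − Tᵢ) = 0
Σ ṁᵢCp,ᵢTᵢ = 893×2.24×77.9 + 421×2.24×54.3 + 2430×2.24×-17.2 = 113410
Σ ṁᵢCp,ᵢ = 893×2.24 + 421×2.24 + 2430×2.24 = 8386.6
T_out = 113410 / 8386.6 = 13.523 °C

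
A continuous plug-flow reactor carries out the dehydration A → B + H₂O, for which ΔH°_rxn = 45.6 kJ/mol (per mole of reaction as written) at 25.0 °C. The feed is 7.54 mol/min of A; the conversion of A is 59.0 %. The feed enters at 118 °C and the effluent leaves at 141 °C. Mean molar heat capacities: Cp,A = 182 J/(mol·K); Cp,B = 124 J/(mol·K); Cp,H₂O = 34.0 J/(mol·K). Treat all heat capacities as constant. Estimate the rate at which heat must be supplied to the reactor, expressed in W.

Extent of reaction ξ = 0.590 × 7.54 = 4.4486 mol/min
Reaction term: ξ·ΔH°_rxn = 4.4486 × 45.6 = 202.86 kJ/min
Sensible, feed 118→25 °C: -127.62 kJ/min
Outlet flows (mol/min): A 3.0914, B 4.4486, H₂O 4.4486
Sensible, products 25→141 °C: 146.8 kJ/min
Q = ΔH = 222.03 kJ/min = 3.7006 kW
Heat supplied = 3700.6 W

Q_in = 3700 W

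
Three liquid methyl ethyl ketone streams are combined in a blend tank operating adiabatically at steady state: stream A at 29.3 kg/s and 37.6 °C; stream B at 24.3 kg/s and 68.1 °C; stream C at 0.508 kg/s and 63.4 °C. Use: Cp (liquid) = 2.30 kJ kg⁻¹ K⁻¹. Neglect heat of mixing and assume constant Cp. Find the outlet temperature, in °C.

T_out = 51.5 °C

Energy balance with Q = 0: Σ ṁᵢCp,ᵢ(T_out − Tᵢ) = 0
T_out = Σ ṁᵢCp,ᵢTᵢ / Σ ṁᵢCp,ᵢ
      = 6414 / 124.45 = 51.54 °C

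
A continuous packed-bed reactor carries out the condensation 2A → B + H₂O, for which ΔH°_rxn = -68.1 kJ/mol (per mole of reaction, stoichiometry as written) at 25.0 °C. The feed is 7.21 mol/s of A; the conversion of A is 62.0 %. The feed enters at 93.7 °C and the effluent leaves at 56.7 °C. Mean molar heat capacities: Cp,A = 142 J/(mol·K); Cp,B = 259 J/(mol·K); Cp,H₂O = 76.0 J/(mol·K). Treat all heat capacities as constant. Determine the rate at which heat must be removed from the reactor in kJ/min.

Extent of reaction ξ = 0.620 × 7.21 / 2 = 2.2351 mol/s
Reaction term: ξ·ΔH°_rxn = 2.2351 × -68.1 = -152.21 kJ/s
Sensible, feed 93.7→25 °C: -70.336 kJ/s
Outlet flows (mol/s): A 2.7398, B 2.2351, H₂O 2.2351
Sensible, products 25→56.7 °C: 36.069 kJ/s
Q = ΔH = -186.48 kJ/s = -186.48 kW
Heat removed = 11189 kJ/min

Q_out = 11200 kJ/min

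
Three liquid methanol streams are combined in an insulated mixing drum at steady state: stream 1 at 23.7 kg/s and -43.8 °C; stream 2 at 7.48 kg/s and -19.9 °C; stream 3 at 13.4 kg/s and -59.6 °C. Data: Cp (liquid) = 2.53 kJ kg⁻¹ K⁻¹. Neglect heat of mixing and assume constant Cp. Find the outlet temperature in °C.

T_out = -44.5 °C

No heat crosses the boundary, so H_out = H_in.
Σ ṁᵢCp,ᵢTᵢ = 23.7×2.53×-43.8 + 7.48×2.53×-19.9 + 13.4×2.53×-59.6 = -5023.4
Σ ṁᵢCp,ᵢ = 23.7×2.53 + 7.48×2.53 + 13.4×2.53 = 112.79
T_out = -5023.4 / 112.79 = -44.539 °C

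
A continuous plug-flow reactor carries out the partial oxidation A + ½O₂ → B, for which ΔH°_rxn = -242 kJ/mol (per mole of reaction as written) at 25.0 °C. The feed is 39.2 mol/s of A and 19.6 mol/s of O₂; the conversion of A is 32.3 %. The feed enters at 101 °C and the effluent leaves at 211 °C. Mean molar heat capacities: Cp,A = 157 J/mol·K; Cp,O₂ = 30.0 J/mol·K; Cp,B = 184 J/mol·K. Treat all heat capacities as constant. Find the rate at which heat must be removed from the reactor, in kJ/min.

Extent of reaction ξ = 0.323 × 39.2 = 12.662 mol/s
Reaction term: ξ·ΔH°_rxn = 12.662 × -242 = -3064.1 kJ/s
Sensible, feed 101→25 °C: -512.42 kJ/s
Outlet flows (mol/s): A 26.538, O₂ 13.269, B 12.662
Sensible, products 25→211 °C: 1282.3 kJ/s
Q = ΔH = -2294.2 kJ/s = -2294.2 kW
Heat removed = 137650 kJ/min

Q_out = 138000 kJ/min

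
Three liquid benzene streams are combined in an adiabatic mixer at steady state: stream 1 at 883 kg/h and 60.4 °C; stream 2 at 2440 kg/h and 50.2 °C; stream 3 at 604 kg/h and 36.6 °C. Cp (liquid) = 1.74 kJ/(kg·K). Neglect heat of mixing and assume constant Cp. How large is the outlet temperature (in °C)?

Adiabatic, steady state ⇒ Σ ṁᵢCp,ᵢ(T_out − Tᵢ) = 0
T_out = Σ ṁᵢCp,ᵢTᵢ / Σ ṁᵢCp,ᵢ
      = 344390 / 6833 = 50.402 °C

T_out = 50.4 °C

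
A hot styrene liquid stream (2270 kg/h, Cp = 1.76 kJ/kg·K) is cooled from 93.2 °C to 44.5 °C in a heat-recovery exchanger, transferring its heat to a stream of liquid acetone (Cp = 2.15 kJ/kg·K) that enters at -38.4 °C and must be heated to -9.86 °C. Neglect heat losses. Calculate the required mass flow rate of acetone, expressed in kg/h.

Heat released by hot stream: Q = 2270 × 1.76 × (93.2 − 44.5) = 194570 kJ/h
Energy balance on cold side (adiabatic exchanger): Q = ṁ_c·Cp_c·(T_c,out − T_c,in)
ṁ_c = 194570 / [2.15 × (-9.86 − -38.4)] = 3170.8 kg/h

ṁ_c = 3170 kg/h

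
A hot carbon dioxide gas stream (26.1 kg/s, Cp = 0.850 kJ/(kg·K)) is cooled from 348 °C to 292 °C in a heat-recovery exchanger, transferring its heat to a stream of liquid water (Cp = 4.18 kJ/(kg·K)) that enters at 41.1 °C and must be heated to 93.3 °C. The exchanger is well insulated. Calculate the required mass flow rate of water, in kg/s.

ṁ_c = 5.69 kg/s

Heat released by hot stream: Q = 26.1 × 0.850 × (348 − 292) = 1242.4 kJ/s
Energy balance on cold side (adiabatic exchanger): Q = ṁ_c·Cp_c·(T_c,out − T_c,in)
ṁ_c = 1242.4 / [4.18 × (93.3 − 41.1)] = 5.6938 kg/s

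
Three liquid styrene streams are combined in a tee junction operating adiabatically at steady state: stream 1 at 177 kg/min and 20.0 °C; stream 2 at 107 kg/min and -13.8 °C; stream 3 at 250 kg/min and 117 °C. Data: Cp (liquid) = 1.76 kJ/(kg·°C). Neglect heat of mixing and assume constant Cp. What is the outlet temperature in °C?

Energy balance with Q = 0: Σ ṁᵢCp,ᵢ(T_out − Tᵢ) = 0
Σ ṁᵢCp,ᵢTᵢ = 177×1.76×20.0 + 107×1.76×-13.8 + 250×1.76×117 = 55112
Σ ṁᵢCp,ᵢ = 177×1.76 + 107×1.76 + 250×1.76 = 939.84
T_out = 55112 / 939.84 = 58.639 °C

T_out = 58.6 °C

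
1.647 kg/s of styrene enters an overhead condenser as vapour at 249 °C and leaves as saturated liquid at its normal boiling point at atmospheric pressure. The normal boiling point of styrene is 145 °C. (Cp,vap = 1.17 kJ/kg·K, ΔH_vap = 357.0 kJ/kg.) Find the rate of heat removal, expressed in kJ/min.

vapour 249→145 °C: -121.68 kJ/kg
condensation at 145 °C: -357 kJ/kg
Δh = -121.68 + -357 = -478.68 kJ/kg
Q = ṁ·Δh = 1.647 kg/s × -478.68 kJ/kg = -788.39 kJ/s
|Q| = 788.39 kW = 47303 kJ/min

Q_c = 47300 kJ/min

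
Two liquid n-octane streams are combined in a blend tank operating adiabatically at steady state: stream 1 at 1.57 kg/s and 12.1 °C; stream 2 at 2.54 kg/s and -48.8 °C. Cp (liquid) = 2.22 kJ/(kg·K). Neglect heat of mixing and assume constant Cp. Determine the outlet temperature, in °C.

Energy balance with Q = 0: Σ ṁᵢCp,ᵢ(T_out − Tᵢ) = 0
T_out = Σ ṁᵢCp,ᵢTᵢ / Σ ṁᵢCp,ᵢ
      = -233 / 9.1242 = -25.536 °C

T_out = -25.5 °C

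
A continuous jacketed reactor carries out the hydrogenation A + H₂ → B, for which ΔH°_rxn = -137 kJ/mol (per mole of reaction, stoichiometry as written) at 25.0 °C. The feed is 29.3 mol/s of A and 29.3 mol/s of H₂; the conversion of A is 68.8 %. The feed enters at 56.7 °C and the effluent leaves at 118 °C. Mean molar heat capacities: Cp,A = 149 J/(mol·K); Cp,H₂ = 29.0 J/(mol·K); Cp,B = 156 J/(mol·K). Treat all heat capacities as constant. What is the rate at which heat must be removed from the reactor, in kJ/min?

Extent of reaction ξ = 0.688 × 29.3 = 20.158 mol/s
Reaction term: ξ·ΔH°_rxn = 20.158 × -137 = -2761.7 kJ/s
Sensible, feed 56.7→25 °C: -165.33 kJ/s
Outlet flows (mol/s): A 9.1416, H₂ 9.1416, B 20.158
Sensible, products 25→118 °C: 443.79 kJ/s
Q = ΔH = -2483.2 kJ/s = -2483.2 kW
Heat removed = 148990 kJ/min

Q_out = 149000 kJ/min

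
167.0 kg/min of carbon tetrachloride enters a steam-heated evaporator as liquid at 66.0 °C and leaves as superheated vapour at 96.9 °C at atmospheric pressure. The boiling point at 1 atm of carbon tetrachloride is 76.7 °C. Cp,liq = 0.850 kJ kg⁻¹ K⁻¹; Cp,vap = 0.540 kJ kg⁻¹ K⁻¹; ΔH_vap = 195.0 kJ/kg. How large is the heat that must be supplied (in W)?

Q = 598000 W

liquid 66.0→76.7 °C: 9.095 kJ/kg
vaporisation at 76.7 °C: 195 kJ/kg
vapour 76.7→96.9 °C: 10.908 kJ/kg
Δh = 9.095 + 195 + 10.908 = 215 kJ/kg
Q = ṁ·Δh = 167.0 kg/min × 215 kJ/kg = 35906 kJ/min
|Q| = 598.43 kW = 598430 W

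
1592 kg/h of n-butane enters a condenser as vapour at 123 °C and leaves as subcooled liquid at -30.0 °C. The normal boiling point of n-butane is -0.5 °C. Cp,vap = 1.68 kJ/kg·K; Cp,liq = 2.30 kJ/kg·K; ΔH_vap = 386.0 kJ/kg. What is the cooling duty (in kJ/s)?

Q_c = 292 kJ/s

vapour 123→-0.5 °C: -207.48 kJ/kg
condensation at -0.5 °C: -386 kJ/kg
liquid -0.5→-30.0 °C: -67.85 kJ/kg
Δh = -207.48 + -386 + -67.85 = -661.33 kJ/kg
Q = ṁ·Δh = 1592 kg/h × -661.33 kJ/kg = -1.0528e+06 kJ/h
|Q| = 292.45 kW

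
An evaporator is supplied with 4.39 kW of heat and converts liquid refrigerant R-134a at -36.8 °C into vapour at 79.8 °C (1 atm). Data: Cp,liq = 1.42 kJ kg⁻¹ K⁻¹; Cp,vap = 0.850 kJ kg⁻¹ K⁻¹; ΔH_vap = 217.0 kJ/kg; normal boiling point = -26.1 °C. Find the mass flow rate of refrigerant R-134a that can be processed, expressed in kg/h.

ṁ = 49.0 kg/h

Δh = 1.42×(-26.1−-36.8) + 217.0 + 0.850×(79.8−-26.1) = 322.21 kJ/kg
Q = 4.39 kW = 4.39 kJ/s = 15804 kJ/h
ṁ = Q/Δh = 15804 / 322.21 = 49.049 kg/h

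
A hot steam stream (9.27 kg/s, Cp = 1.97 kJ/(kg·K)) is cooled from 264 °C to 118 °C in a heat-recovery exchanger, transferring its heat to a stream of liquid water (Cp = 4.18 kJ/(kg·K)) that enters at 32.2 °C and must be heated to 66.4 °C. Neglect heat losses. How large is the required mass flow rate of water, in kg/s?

ṁ_c = 18.7 kg/s

Heat released by hot stream: Q = 9.27 × 1.97 × (264 − 118) = 2666.2 kJ/s
Energy balance on cold side (adiabatic exchanger): Q = ṁ_c·Cp_c·(T_c,out − T_c,in)
ṁ_c = 2666.2 / [4.18 × (66.4 − 32.2)] = 18.651 kg/s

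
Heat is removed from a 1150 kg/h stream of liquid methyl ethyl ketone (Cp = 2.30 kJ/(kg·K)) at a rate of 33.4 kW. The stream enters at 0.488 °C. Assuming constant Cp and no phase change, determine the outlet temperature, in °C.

Q = 33.4 kW = 120240 kJ/h
ΔT = Q/(ṁ·Cp) = 120240/(1150×2.30) = 45.459 K
T_out = 0.488 − 45.459 = -44.971 °C

T_out = -45.0 °C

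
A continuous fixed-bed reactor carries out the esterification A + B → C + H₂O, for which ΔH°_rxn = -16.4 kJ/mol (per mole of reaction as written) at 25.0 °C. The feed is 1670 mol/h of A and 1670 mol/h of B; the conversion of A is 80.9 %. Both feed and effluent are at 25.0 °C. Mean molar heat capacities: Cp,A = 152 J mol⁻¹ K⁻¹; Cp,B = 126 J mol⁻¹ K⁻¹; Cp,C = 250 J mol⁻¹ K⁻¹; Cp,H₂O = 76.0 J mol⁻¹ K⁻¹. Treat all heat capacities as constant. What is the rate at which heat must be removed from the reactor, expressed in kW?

Q_out = 6.15 kW

Extent of reaction ξ = 0.809 × 1670 = 1351 mol/h
Reaction term: ξ·ΔH°_rxn = 1351 × -16.4 = -22157 kJ/h
Q = ΔH = -22157 kJ/h = -6.1547 kW
Heat removed = 6.1547 kW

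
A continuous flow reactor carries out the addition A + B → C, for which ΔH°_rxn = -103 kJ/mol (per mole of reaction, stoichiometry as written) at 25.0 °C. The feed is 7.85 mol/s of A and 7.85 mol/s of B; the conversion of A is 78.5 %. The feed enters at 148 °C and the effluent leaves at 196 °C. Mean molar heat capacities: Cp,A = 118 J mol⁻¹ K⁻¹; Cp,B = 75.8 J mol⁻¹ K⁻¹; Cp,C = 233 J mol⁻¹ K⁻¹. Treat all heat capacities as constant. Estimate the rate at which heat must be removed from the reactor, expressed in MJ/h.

Extent of reaction ξ = 0.785 × 7.85 = 6.1623 mol/s
Reaction term: ξ·ΔH°_rxn = 6.1623 × -103 = -634.71 kJ/s
Sensible, feed 148→25 °C: -187.12 kJ/s
Outlet flows (mol/s): A 1.6877, B 1.6877, C 6.1623
Sensible, products 25→196 °C: 301.45 kJ/s
Q = ΔH = -520.38 kJ/s = -520.38 kW
Heat removed = 1873.4 MJ/h

Q_out = 1870 MJ/h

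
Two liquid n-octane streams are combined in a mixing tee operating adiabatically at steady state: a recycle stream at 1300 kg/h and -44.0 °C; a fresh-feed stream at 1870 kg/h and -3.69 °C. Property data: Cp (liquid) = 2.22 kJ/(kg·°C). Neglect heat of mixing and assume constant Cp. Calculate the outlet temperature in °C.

T_out = -20.2 °C

Energy balance with Q = 0: Σ ṁᵢCp,ᵢ(T_out − Tᵢ) = 0
T_out = Σ ṁᵢCp,ᵢTᵢ / Σ ṁᵢCp,ᵢ
      = -142300 / 7037.4 = -20.221 °C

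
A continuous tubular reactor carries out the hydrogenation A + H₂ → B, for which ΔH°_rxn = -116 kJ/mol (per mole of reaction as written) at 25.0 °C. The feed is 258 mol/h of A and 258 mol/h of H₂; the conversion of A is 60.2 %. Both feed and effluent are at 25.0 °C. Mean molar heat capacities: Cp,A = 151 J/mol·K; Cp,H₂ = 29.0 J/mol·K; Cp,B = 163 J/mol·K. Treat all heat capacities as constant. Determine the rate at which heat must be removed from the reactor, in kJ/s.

Q_out = 5.00 kJ/s

Extent of reaction ξ = 0.602 × 258 = 155.32 mol/h
Reaction term: ξ·ΔH°_rxn = 155.32 × -116 = -18017 kJ/h
Q = ΔH = -18017 kJ/h = -5.0046 kW
Heat removed = 5.0046 kJ/s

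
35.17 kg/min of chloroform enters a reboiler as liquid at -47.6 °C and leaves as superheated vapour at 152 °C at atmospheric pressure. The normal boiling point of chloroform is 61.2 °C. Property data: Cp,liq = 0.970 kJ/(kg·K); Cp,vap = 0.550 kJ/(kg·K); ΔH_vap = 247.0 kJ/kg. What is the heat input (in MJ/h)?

liquid -47.6→61.2 °C: 105.54 kJ/kg
vaporisation at 61.2 °C: 247 kJ/kg
vapour 61.2→152 °C: 49.94 kJ/kg
Δh = 105.54 + 247 + 49.94 = 402.48 kJ/kg
Q = ṁ·Δh = 35.17 kg/min × 402.48 kJ/kg = 14155 kJ/min
|Q| = 235.92 kW = 849.3 MJ/h

Q = 849 MJ/h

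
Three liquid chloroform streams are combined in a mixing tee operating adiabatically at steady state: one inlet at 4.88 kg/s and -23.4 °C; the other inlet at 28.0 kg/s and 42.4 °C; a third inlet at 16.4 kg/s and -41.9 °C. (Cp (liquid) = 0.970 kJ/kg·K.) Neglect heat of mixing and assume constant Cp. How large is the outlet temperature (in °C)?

No heat crosses the boundary, so H_out = H_in.
Σ ṁᵢCp,ᵢTᵢ = 4.88×0.970×-23.4 + 28.0×0.970×42.4 + 16.4×0.970×-41.9 = 374.27
Σ ṁᵢCp,ᵢ = 4.88×0.970 + 28.0×0.970 + 16.4×0.970 = 47.802
T_out = 374.27 / 47.802 = 7.8297 °C

T_out = 7.83 °C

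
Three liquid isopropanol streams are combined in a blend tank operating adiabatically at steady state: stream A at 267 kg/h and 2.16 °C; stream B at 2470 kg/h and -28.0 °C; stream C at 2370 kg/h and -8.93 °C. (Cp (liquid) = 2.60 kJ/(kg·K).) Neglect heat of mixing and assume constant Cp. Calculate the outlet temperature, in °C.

T_out = -17.6 °C

No heat crosses the boundary, so H_out = H_in.
T_out = Σ ṁᵢCp,ᵢTᵢ / Σ ṁᵢCp,ᵢ
      = -233340 / 13278 = -17.573 °C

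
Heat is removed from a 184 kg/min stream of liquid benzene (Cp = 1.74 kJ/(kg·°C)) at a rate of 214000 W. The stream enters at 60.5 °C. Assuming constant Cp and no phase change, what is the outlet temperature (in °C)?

Q = 214000 W = 12840 kJ/min
ΔT = Q/(ṁ·Cp) = 12840/(184×1.74) = 40.105 K
T_out = 60.5 − 40.105 = 20.395 °C

T_out = 20.4 °C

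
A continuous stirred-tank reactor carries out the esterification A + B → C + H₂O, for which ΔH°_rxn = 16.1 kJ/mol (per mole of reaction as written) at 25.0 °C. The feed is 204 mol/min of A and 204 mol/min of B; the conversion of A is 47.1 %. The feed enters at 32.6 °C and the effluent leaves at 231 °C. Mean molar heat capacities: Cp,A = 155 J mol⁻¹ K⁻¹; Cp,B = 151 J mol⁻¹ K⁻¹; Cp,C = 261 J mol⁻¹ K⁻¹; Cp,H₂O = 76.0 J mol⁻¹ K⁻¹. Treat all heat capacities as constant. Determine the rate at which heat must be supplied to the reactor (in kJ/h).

Extent of reaction ξ = 0.471 × 204 = 96.084 mol/min
Reaction term: ξ·ΔH°_rxn = 96.084 × 16.1 = 1547 kJ/min
Sensible, feed 32.6→25 °C: -474.42 kJ/min
Outlet flows (mol/min): A 107.92, B 107.92, C 96.084, H₂O 96.084
Sensible, products 25→231 °C: 13473 kJ/min
Q = ΔH = 14545 kJ/min = 242.42 kW
Heat supplied = 872730 kJ/h

Q_in = 873000 kJ/h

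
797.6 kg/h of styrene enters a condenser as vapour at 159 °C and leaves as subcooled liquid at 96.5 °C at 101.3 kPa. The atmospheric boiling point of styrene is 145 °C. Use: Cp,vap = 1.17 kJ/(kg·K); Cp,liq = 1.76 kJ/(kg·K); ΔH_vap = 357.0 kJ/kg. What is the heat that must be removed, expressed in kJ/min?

vapour 159→145 °C: -16.38 kJ/kg
condensation at 145 °C: -357 kJ/kg
liquid 145→96.5 °C: -85.36 kJ/kg
Δh = -16.38 + -357 + -85.36 = -458.74 kJ/kg
Q = ṁ·Δh = 797.6 kg/h × -458.74 kJ/kg = -365890 kJ/h
|Q| = 101.64 kW = 6098.2 kJ/min

Q_c = 6100 kJ/min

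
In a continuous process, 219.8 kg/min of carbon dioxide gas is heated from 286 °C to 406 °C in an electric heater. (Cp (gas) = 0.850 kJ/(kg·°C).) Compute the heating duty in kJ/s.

Q = ṁ·Cp·ΔT = 219.8 × 0.850 × (406 − 286) = 22420 kJ/min
Converting: 22420 / 60 s = 373.66 kW

Q = 374 kJ/s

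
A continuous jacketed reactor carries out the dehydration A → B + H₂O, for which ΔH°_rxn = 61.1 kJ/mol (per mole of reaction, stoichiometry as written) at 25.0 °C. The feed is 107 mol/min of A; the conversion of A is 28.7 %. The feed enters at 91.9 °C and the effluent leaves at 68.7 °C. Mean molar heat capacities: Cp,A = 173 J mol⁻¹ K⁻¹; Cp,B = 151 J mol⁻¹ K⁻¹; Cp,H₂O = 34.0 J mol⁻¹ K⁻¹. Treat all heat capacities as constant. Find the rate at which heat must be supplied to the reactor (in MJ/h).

Q_in = 87.8 MJ/h

Extent of reaction ξ = 0.287 × 107 = 30.709 mol/min
Reaction term: ξ·ΔH°_rxn = 30.709 × 61.1 = 1876.3 kJ/min
Sensible, feed 91.9→25 °C: -1238.4 kJ/min
Outlet flows (mol/min): A 76.291, B 30.709, H₂O 30.709
Sensible, products 25→68.7 °C: 825.03 kJ/min
Q = ΔH = 1463 kJ/min = 24.383 kW
Heat supplied = 87.778 MJ/h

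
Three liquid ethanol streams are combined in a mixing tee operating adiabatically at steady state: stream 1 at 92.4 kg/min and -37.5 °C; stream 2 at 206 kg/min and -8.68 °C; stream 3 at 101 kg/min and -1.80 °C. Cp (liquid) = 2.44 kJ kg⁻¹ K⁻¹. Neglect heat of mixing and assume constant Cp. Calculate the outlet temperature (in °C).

Energy balance with Q = 0: Σ ṁᵢCp,ᵢ(T_out − Tᵢ) = 0
T_out = Σ ṁᵢCp,ᵢTᵢ / Σ ṁᵢCp,ᵢ
      = -13261 / 974.54 = -13.608 °C

T_out = -13.6 °C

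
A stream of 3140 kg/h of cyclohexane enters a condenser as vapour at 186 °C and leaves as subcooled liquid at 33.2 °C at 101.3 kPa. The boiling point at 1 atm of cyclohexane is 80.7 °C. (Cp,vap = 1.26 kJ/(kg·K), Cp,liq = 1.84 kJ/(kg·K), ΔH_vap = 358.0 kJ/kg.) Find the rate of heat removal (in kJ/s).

vapour 186→80.7 °C: -132.68 kJ/kg
condensation at 80.7 °C: -358 kJ/kg
liquid 80.7→33.2 °C: -87.4 kJ/kg
Δh = -132.68 + -358 + -87.4 = -578.08 kJ/kg
Q = ṁ·Δh = 3140 kg/h × -578.08 kJ/kg = -1.8152e+06 kJ/h
|Q| = 504.21 kW

Q_c = 504 kJ/s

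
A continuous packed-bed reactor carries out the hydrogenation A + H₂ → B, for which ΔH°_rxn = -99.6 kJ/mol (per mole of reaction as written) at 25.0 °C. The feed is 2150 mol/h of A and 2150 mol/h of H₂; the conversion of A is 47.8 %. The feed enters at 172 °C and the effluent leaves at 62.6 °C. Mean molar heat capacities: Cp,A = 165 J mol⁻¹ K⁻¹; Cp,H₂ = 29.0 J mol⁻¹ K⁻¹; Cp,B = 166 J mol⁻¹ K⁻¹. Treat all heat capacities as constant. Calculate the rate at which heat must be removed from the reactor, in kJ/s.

Extent of reaction ξ = 0.478 × 2150 = 1027.7 mol/h
Reaction term: ξ·ΔH°_rxn = 1027.7 × -99.6 = -102360 kJ/h
Sensible, feed 172→25 °C: -61314 kJ/h
Outlet flows (mol/h): A 1122.3, H₂ 1122.3, B 1027.7
Sensible, products 25→62.6 °C: 14601 kJ/h
Q = ΔH = -149070 kJ/h = -41.409 kW
Heat removed = 41.409 kJ/s

Q_out = 41.4 kJ/s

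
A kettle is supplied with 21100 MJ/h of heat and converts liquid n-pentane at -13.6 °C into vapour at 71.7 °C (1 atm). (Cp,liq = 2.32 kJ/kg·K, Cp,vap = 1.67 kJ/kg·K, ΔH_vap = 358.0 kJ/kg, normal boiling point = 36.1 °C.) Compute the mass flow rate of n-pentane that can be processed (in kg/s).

Δh = 2.32×(36.1−-13.6) + 358.0 + 1.67×(71.7−36.1) = 532.76 kJ/kg
Q = 21100 MJ/h = 5861.1 kJ/s = 5861.1 kJ/s
ṁ = Q/Δh = 5861.1 / 532.76 = 11.001 kg/s

ṁ = 11.0 kg/s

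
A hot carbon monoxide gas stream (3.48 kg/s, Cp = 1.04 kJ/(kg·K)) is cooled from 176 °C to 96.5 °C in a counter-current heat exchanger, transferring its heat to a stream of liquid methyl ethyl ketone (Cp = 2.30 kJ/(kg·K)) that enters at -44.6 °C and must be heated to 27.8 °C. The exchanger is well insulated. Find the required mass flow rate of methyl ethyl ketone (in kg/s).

Heat released by hot stream: Q = 3.48 × 1.04 × (176 − 96.5) = 287.73 kJ/s
Energy balance on cold side (adiabatic exchanger): Q = ṁ_c·Cp_c·(T_c,out − T_c,in)
ṁ_c = 287.73 / [2.30 × (27.8 − -44.6)] = 1.7279 kg/s

ṁ_c = 1.73 kg/s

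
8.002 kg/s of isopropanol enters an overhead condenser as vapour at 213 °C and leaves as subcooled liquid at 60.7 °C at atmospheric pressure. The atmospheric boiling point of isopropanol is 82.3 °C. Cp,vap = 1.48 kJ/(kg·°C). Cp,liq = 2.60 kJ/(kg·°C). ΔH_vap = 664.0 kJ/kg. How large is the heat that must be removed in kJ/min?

vapour 213→82.3 °C: -193.44 kJ/kg
condensation at 82.3 °C: -664 kJ/kg
liquid 82.3→60.7 °C: -56.16 kJ/kg
Δh = -193.44 + -664 + -56.16 = -913.6 kJ/kg
Q = ṁ·Δh = 8.002 kg/s × -913.6 kJ/kg = -7310.6 kJ/s
|Q| = 7310.6 kW = 438640 kJ/min

Q_c = 439000 kJ/min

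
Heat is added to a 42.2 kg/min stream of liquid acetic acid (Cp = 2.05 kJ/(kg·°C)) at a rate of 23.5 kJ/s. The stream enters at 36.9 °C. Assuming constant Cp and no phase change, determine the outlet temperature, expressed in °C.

Q = 23.5 kJ/s = 1410 kJ/min
ΔT = Q/(ṁ·Cp) = 1410/(42.2×2.05) = 16.299 K
T_out = 36.9 + 16.299 = 53.199 °C

T_out = 53.2 °C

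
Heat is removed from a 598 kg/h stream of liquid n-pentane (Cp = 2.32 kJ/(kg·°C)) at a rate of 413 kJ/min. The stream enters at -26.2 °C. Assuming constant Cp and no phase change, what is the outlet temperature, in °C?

T_out = -44.1 °C

Q = 413 kJ/min = 24780 kJ/h
ΔT = Q/(ṁ·Cp) = 24780/(598×2.32) = 17.861 K
T_out = -26.2 − 17.861 = -44.061 °C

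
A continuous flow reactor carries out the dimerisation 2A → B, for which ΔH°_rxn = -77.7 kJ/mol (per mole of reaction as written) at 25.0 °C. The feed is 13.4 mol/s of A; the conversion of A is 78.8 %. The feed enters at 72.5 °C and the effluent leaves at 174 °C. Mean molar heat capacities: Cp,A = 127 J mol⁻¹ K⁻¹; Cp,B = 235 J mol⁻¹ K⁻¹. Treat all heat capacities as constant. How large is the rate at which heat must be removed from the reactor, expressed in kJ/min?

Extent of reaction ξ = 0.788 × 13.4 / 2 = 5.2796 mol/s
Reaction term: ξ·ΔH°_rxn = 5.2796 × -77.7 = -410.22 kJ/s
Sensible, feed 72.5→25 °C: -80.835 kJ/s
Outlet flows (mol/s): A 2.8408, B 5.2796
Sensible, products 25→174 °C: 238.62 kJ/s
Q = ΔH = -252.44 kJ/s = -252.44 kW
Heat removed = 15146 kJ/min

Q_out = 15100 kJ/min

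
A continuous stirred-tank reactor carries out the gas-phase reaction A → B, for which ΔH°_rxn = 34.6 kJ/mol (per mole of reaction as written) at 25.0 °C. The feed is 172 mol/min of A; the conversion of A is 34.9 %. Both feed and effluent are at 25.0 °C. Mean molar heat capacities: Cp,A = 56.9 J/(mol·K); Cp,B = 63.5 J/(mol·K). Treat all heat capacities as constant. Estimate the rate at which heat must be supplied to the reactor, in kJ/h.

Q_in = 125000 kJ/h

Extent of reaction ξ = 0.349 × 172 = 60.028 mol/min
Reaction term: ξ·ΔH°_rxn = 60.028 × 34.6 = 2077 kJ/min
Q = ΔH = 2077 kJ/min = 34.616 kW
Heat supplied = 124620 kJ/h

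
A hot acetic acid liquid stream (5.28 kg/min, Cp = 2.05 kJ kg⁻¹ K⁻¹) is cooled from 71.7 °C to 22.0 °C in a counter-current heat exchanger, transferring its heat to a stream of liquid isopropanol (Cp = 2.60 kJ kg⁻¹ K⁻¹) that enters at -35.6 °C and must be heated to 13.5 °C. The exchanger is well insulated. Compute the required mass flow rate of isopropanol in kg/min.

Heat released by hot stream: Q = 5.28 × 2.05 × (71.7 − 22.0) = 537.95 kJ/min
Energy balance on cold side (adiabatic exchanger): Q = ṁ_c·Cp_c·(T_c,out − T_c,in)
ṁ_c = 537.95 / [2.60 × (13.5 − -35.6)] = 4.2139 kg/min

ṁ_c = 4.21 kg/min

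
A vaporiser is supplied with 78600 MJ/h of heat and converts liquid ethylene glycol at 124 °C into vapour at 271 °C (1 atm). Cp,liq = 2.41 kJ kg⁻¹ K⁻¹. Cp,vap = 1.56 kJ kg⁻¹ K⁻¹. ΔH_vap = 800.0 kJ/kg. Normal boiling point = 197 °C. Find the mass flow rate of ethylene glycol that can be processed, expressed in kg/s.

Δh = 2.41×(197−124) + 800.0 + 1.56×(271−197) = 1091.4 kJ/kg
Q = 78600 MJ/h = 21833 kJ/s = 21833 kJ/s
ṁ = Q/Δh = 21833 / 1091.4 = 20.005 kg/s

ṁ = 20.0 kg/s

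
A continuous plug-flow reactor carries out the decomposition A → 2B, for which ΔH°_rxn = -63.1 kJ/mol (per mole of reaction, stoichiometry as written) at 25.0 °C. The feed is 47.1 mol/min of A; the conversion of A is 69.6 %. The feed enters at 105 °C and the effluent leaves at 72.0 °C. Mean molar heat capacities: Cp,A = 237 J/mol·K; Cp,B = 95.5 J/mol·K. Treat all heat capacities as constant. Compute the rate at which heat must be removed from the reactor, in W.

Extent of reaction ξ = 0.696 × 47.1 = 32.782 mol/min
Reaction term: ξ·ΔH°_rxn = 32.782 × -63.1 = -2068.5 kJ/min
Sensible, feed 105→25 °C: -893.02 kJ/min
Outlet flows (mol/min): A 14.318, B 65.563
Sensible, products 25→72.0 °C: 453.77 kJ/min
Q = ΔH = -2507.8 kJ/min = -41.796 kW
Heat removed = 41796 W

Q_out = 41800 W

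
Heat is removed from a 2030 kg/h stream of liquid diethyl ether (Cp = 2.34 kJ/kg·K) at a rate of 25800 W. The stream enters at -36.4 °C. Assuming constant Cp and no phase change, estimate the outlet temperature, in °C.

T_out = -56.0 °C

Q = 25800 W = 92880 kJ/h
ΔT = Q/(ṁ·Cp) = 92880/(2030×2.34) = 19.553 K
T_out = -36.4 − 19.553 = -55.953 °C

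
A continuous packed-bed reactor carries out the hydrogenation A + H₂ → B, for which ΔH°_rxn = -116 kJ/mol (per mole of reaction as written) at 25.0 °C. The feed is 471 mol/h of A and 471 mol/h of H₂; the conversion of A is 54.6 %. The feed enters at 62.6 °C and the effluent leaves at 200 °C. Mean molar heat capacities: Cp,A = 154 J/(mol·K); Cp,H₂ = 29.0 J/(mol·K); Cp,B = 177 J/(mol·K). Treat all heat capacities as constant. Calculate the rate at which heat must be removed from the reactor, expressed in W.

Extent of reaction ξ = 0.546 × 471 = 257.17 mol/h
Reaction term: ξ·ΔH°_rxn = 257.17 × -116 = -29831 kJ/h
Sensible, feed 62.6→25 °C: -3240.9 kJ/h
Outlet flows (mol/h): A 213.83, H₂ 213.83, B 257.17
Sensible, products 25→200 °C: 14814 kJ/h
Q = ΔH = -18258 kJ/h = -5.0718 kW
Heat removed = 5071.8 W

Q_out = 5070 W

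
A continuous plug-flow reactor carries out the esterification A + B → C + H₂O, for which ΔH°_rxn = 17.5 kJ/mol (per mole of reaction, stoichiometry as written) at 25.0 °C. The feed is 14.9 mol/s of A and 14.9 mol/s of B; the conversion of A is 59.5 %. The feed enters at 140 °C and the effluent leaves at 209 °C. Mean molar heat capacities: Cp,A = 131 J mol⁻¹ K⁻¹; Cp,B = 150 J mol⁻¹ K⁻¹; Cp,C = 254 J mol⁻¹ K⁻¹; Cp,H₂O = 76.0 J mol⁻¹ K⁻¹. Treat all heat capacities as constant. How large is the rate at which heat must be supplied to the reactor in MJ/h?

Q_in = 1890 MJ/h

Extent of reaction ξ = 0.595 × 14.9 = 8.8655 mol/s
Reaction term: ξ·ΔH°_rxn = 8.8655 × 17.5 = 155.15 kJ/s
Sensible, feed 140→25 °C: -481.49 kJ/s
Outlet flows (mol/s): A 6.0345, B 6.0345, C 8.8655, H₂O 8.8655
Sensible, products 25→209 °C: 850.32 kJ/s
Q = ΔH = 523.97 kJ/s = 523.97 kW
Heat supplied = 1886.3 MJ/h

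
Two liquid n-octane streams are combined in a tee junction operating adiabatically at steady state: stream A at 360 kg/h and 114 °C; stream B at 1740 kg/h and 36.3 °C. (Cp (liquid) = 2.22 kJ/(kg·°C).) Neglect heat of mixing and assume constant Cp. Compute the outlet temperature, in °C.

Adiabatic, steady state ⇒ Σ ṁᵢCp,ᵢ(T_out − Tᵢ) = 0
T_out = Σ ṁᵢCp,ᵢTᵢ / Σ ṁᵢCp,ᵢ
      = 231330 / 4662 = 49.62 °C

T_out = 49.6 °C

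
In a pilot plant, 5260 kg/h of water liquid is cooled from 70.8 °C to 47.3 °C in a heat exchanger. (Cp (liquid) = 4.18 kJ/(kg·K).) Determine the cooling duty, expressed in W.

Q = ṁ·Cp·ΔT = 5260 × 4.18 × (47.3 − 70.8) = -516690 kJ/h
Converting: 516690 / 3600 s = 143.52 kW
Cooling duty = 143520 W

Q_c = 144000 W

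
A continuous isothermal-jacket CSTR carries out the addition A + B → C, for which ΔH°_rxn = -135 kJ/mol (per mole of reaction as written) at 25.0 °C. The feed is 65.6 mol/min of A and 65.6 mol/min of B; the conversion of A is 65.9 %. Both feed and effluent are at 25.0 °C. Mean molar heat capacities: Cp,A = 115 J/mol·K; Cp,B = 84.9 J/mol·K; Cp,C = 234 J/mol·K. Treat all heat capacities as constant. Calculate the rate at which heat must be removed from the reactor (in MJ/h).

Q_out = 350 MJ/h

Extent of reaction ξ = 0.659 × 65.6 = 43.23 mol/min
Reaction term: ξ·ΔH°_rxn = 43.23 × -135 = -5836.1 kJ/min
Q = ΔH = -5836.1 kJ/min = -97.268 kW
Heat removed = 350.17 MJ/h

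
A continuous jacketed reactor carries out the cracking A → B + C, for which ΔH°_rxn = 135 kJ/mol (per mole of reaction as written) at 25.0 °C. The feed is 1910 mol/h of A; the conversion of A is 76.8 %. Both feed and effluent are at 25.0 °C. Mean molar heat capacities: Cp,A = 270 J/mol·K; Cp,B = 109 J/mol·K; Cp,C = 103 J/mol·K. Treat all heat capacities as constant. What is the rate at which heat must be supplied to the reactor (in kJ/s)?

Q_in = 55.0 kJ/s

Extent of reaction ξ = 0.768 × 1910 = 1466.9 mol/h
Reaction term: ξ·ΔH°_rxn = 1466.9 × 135 = 198030 kJ/h
Q = ΔH = 198030 kJ/h = 55.008 kW
Heat supplied = 55.008 kJ/s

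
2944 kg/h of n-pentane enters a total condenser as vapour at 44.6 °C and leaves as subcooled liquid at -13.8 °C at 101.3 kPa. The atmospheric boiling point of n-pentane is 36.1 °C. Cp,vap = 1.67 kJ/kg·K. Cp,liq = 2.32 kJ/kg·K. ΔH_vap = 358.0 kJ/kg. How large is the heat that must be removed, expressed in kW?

vapour 44.6→36.1 °C: -14.195 kJ/kg
condensation at 36.1 °C: -358 kJ/kg
liquid 36.1→-13.8 °C: -115.77 kJ/kg
Δh = -14.195 + -358 + -115.77 = -487.96 kJ/kg
Q = ṁ·Δh = 2944 kg/h × -487.96 kJ/kg = -1.4366e+06 kJ/h
|Q| = 399.05 kW

Q_c = 399 kW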